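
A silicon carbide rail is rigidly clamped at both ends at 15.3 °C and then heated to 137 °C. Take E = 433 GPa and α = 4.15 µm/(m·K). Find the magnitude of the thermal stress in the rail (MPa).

219 MPa

ΔT = 121.7 K. Constrained thermal stress σ = E·α·ΔT = 433.0×10³ MPa × 4.15×10⁻⁶ × 121.7 = 219 MPa (compressive).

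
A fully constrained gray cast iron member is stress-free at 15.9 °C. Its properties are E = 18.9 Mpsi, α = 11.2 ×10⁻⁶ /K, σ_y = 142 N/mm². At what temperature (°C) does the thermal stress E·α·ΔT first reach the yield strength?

E = 18.9 Mpsi = 130.3 GPa.
σ_y = 142 N/mm² = 142.0 MPa.
E·α·ΔT = 142.0 MPa ⇒ ΔT = 142.0 / (130.3×10³ × 11.2×10⁻⁶) = 97.29 K.
T = 15.9 + 97.29 = 113.2 °C.

113 °C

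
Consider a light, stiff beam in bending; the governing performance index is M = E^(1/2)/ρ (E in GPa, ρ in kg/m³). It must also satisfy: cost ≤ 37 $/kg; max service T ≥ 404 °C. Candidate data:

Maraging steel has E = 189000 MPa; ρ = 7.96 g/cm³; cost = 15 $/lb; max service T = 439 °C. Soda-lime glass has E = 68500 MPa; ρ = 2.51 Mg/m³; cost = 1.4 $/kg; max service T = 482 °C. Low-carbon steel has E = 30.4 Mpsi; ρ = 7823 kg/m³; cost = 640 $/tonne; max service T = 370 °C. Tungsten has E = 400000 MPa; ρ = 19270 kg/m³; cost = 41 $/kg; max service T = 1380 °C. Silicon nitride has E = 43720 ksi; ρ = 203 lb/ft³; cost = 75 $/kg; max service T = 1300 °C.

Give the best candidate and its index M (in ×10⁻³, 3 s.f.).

soda-lime glass, M = 3.30×10⁻³

Screen on constraints: cost ≤ 37 $/kg; max service T ≥ 404 °C. Survivors: maraging steel, soda-lime glass.
Convert each candidate to consistent units, then evaluate M:
  maraging steel: E = 189.0 GPa, ρ = 7960 kg/m³
  soda-lime glass: E = 68.50 GPa, ρ = 2510 kg/m³
  soda-lime glass: M = 3.30×10⁻³
  maraging steel: M = 1.73×10⁻³
Soda-lime glass ranks first.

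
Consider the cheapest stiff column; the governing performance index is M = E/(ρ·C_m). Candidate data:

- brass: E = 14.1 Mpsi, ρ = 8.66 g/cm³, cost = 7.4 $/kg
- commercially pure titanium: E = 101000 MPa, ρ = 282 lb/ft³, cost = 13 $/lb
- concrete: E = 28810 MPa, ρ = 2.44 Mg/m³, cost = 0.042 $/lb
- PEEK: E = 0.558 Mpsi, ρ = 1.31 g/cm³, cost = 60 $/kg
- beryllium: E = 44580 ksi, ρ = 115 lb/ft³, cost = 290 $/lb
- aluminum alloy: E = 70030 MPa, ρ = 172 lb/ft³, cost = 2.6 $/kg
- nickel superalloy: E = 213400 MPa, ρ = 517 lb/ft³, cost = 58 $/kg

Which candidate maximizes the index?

concrete

Normalizing units and computing the index:
  brass: E = 97.22 GPa, ρ = 8660 kg/m³, cost = 7.400 $/kg
  commercially pure titanium: E = 101.0 GPa, ρ = 4517 kg/m³, cost = 28.66 $/kg
  concrete: E = 28.81 GPa, ρ = 2440 kg/m³, cost = 0.09259 $/kg
  PEEK: E = 3.847 GPa, ρ = 1310 kg/m³, cost = 60.00 $/kg
  beryllium: E = 307.4 GPa, ρ = 1842 kg/m³, cost = 639.3 $/kg
  aluminum alloy: E = 70.03 GPa, ρ = 2755 kg/m³, cost = 2.600 $/kg
  nickel superalloy: E = 213.4 GPa, ρ = 8282 kg/m³, cost = 58.00 $/kg
  concrete: M = 128 MN·m per $
  aluminum alloy: M = 9.78 MN·m per $
  brass: M = 1.52 MN·m per $
  commercially pure titanium: M = 0.780 MN·m per $
  nickel superalloy: M = 0.444 MN·m per $
  beryllium: M = 0.261 MN·m per $
  PEEK: M = 0.0489 MN·m per $
Highest index: concrete.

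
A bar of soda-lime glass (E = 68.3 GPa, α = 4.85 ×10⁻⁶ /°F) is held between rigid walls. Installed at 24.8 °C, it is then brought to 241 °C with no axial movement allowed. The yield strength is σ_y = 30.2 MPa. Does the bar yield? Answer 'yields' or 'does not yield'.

yields

α = 4.85×10⁻⁶/°F × 9/5 = 8.73×10⁻⁶/K.
ΔT = 216.2 K. Constrained thermal stress σ = E·α·ΔT = 68.30×10³ MPa × 8.73×10⁻⁶ × 216.2 = 129 MPa (compressive).
Compare to σ_y = 30.2 MPa: σ ≥ σ_y, so it yields.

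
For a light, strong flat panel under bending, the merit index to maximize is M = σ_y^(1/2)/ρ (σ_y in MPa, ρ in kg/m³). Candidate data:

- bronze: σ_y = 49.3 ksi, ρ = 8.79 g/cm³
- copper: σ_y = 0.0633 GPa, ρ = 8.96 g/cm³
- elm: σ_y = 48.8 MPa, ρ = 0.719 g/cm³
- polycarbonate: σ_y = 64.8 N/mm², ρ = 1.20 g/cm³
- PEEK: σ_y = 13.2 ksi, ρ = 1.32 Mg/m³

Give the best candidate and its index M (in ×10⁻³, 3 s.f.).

elm, M = 9.72×10⁻³

Putting every candidate on a common basis:
  bronze: σ_y = 339.9 MPa, ρ = 8790 kg/m³
  copper: σ_y = 63.30 MPa, ρ = 8960 kg/m³
  elm: σ_y = 48.80 MPa, ρ = 719.0 kg/m³
  polycarbonate: σ_y = 64.80 MPa, ρ = 1200 kg/m³
  PEEK: σ_y = 91.01 MPa, ρ = 1320 kg/m³
  elm: M = 9.72×10⁻³
  PEEK: M = 7.23×10⁻³
  polycarbonate: M = 6.71×10⁻³
  bronze: M = 2.10×10⁻³
  copper: M = 0.888×10⁻³
Highest index: elm.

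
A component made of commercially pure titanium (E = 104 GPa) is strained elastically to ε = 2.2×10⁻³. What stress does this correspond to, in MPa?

σ = E·ε = 104000 MPa × 2.2×10⁻³ = 229 MPa.

229 MPa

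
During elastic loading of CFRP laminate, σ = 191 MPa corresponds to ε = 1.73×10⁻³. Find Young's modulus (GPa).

E = σ/ε = 191 MPa / 1.73×10⁻³ = 110400 MPa = 110 GPa.

110 GPa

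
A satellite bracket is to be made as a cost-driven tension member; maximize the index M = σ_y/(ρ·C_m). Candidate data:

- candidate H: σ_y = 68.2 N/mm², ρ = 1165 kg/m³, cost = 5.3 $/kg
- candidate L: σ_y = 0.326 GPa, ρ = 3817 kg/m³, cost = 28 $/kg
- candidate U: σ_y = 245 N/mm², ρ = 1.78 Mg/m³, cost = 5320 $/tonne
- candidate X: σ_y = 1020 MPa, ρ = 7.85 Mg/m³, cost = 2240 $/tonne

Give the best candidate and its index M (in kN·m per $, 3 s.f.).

Putting every candidate on a common basis:
  candidate H: σ_y = 68.20 MPa, ρ = 1165 kg/m³, cost = 5.300 $/kg
  candidate L: σ_y = 326.0 MPa, ρ = 3817 kg/m³, cost = 28.00 $/kg
  candidate U: σ_y = 245.0 MPa, ρ = 1780 kg/m³, cost = 5.320 $/kg
  candidate X: σ_y = 1020 MPa, ρ = 7850 kg/m³, cost = 2.240 $/kg
  candidate X: M = 58.0 kN·m per $
  candidate U: M = 25.9 kN·m per $
  candidate H: M = 11.0 kN·m per $
  candidate L: M = 3.05 kN·m per $
Candidate X ranks first.

candidate X, M = 58.0 kN·m per $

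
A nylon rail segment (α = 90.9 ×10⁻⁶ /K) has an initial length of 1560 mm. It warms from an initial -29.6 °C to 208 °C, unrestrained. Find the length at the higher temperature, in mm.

ΔT = 208 − (-29.6) = 237.6 K.
ΔL = α·L₀·ΔT = 90.9×10⁻⁶ × 1560 mm × 237.6 K = 33.7 mm.
L = L₀ + ΔL = 1560 + 33.7 = 1593.7 mm.

1593.7 mm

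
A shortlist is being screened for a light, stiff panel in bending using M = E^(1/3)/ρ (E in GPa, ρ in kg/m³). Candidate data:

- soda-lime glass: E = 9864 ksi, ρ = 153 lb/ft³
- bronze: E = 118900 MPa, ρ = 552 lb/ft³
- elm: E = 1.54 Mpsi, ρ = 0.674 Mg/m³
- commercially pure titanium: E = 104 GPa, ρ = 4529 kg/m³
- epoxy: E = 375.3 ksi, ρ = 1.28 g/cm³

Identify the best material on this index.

Normalizing units and computing the index:
  soda-lime glass: E = 68.01 GPa, ρ = 2451 kg/m³
  bronze: E = 118.9 GPa, ρ = 8842 kg/m³
  elm: E = 10.62 GPa, ρ = 674.0 kg/m³
  commercially pure titanium: E = 104.0 GPa, ρ = 4529 kg/m³
  epoxy: E = 2.588 GPa, ρ = 1280 kg/m³
  elm: M = 3.26×10⁻³
  soda-lime glass: M = 1.67×10⁻³
  epoxy: M = 1.07×10⁻³
  commercially pure titanium: M = 1.04×10⁻³
  bronze: M = 0.556×10⁻³
The maximum is for elm.

elm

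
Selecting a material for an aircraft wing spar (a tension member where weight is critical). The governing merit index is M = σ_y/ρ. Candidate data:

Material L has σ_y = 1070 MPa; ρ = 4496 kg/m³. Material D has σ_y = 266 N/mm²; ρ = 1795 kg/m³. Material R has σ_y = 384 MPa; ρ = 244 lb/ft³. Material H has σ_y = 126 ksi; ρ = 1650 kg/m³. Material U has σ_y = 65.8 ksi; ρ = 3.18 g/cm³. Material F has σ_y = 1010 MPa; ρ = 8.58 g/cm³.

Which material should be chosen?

Putting every candidate on a common basis:
  material L: σ_y = 1070 MPa, ρ = 4496 kg/m³
  material D: σ_y = 266.0 MPa, ρ = 1795 kg/m³
  material R: σ_y = 384.0 MPa, ρ = 3909 kg/m³
  material H: σ_y = 868.7 MPa, ρ = 1650 kg/m³
  material U: σ_y = 453.7 MPa, ρ = 3180 kg/m³
  material F: σ_y = 1010 MPa, ρ = 8580 kg/m³
  material H: M = 527 kN·m/kg
  material L: M = 238 kN·m/kg
  material D: M = 148 kN·m/kg
  material U: M = 143 kN·m/kg
  material F: M = 118 kN·m/kg
  material R: M = 98.2 kN·m/kg
Highest index: material H.

material H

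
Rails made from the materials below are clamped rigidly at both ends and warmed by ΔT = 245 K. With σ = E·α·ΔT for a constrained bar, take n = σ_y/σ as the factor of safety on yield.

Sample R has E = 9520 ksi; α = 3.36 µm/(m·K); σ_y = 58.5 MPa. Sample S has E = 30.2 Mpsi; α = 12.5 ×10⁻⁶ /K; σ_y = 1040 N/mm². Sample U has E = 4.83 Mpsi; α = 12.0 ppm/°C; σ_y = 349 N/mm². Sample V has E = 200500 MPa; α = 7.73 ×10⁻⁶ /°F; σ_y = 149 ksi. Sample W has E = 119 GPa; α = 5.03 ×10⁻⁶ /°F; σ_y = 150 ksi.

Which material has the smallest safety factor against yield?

sample R

Per material, after unit conversion:
  sample R: E = 65.64, α = 3.36, σ_y = 58.50 → σ = 54.0 MPa, n = 1.08
  sample S: E = 208.2, α = 12.5, σ_y = 1040 → σ = 638 MPa, n = 1.63
  sample U: E = 33.30, α = 12.0, σ_y = 349.0 → σ = 97.9 MPa, n = 3.56
  sample V: E = 200.5, α = 13.9, σ_y = 1027 → σ = 683 MPa, n = 1.50
  sample W: E = 119.0, α = 9.05, σ_y = 1034 → σ = 264 MPa, n = 3.92
The minimum is sample R at n = 1.08.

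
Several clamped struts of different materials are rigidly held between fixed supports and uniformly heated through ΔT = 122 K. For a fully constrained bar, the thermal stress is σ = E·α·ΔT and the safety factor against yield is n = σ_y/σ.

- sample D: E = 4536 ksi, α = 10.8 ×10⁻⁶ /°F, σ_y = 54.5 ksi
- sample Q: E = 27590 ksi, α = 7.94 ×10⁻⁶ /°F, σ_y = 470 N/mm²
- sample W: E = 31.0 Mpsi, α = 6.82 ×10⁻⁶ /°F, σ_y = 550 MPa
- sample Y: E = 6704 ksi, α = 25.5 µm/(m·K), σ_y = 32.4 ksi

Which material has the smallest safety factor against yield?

In consistent units (E in GPa, α in ×10⁻⁶/K, σ_y in MPa):
  sample D: E = 31.27, α = 19.4, σ_y = 375.8 → σ = 74.2 MPa, n = 5.07
  sample Q: E = 190.2, α = 14.3, σ_y = 470.0 → σ = 332 MPa, n = 1.42
  sample W: E = 213.7, α = 12.3, σ_y = 550.0 → σ = 320 MPa, n = 1.72
  sample Y: E = 46.22, α = 25.5, σ_y = 223.4 → σ = 144 MPa, n = 1.55
Smallest n: sample Q with n = 1.42.

sample Q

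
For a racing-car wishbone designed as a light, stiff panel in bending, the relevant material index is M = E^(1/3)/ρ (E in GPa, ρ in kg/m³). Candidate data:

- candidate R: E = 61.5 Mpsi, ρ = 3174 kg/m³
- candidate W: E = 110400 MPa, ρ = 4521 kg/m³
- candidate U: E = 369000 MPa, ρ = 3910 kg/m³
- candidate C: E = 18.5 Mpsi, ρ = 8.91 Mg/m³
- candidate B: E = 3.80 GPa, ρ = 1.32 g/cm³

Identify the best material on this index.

candidate R

Normalizing units and computing the index:
  candidate R: E = 424.0 GPa, ρ = 3174 kg/m³
  candidate W: E = 110.4 GPa, ρ = 4521 kg/m³
  candidate U: E = 369.0 GPa, ρ = 3910 kg/m³
  candidate C: E = 127.6 GPa, ρ = 8910 kg/m³
  candidate B: E = 3.800 GPa, ρ = 1320 kg/m³
  candidate R: M = 2.37×10⁻³
  candidate U: M = 1.83×10⁻³
  candidate B: M = 1.18×10⁻³
  candidate W: M = 1.06×10⁻³
  candidate C: M = 0.565×10⁻³
The maximum is for candidate R.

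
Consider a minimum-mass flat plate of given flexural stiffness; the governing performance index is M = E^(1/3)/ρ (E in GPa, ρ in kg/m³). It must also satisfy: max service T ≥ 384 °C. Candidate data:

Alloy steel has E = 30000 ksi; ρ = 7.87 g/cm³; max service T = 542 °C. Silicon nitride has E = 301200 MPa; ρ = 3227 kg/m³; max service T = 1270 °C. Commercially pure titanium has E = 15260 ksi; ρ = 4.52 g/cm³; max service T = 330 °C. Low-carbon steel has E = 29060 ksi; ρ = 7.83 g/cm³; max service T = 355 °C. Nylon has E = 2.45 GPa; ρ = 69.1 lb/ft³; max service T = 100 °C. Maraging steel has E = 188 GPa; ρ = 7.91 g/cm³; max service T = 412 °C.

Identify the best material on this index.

Screen on constraints: max service T ≥ 384 °C. Survivors: alloy steel, silicon nitride, maraging steel.
Normalizing units and computing the index:
  alloy steel: E = 206.8 GPa, ρ = 7870 kg/m³
  silicon nitride: E = 301.2 GPa, ρ = 3227 kg/m³
  maraging steel: E = 188.0 GPa, ρ = 7910 kg/m³
  silicon nitride: M = 2.08×10⁻³
  alloy steel: M = 0.751×10⁻³
  maraging steel: M = 0.724×10⁻³
The maximum is for silicon nitride.

silicon nitride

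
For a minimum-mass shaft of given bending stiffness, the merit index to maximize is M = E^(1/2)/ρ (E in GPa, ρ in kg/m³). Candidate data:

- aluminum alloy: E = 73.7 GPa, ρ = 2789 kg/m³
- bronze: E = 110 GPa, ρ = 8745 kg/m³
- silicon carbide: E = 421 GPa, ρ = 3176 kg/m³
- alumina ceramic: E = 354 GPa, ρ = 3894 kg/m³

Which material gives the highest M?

Evaluate M for each candidate:
  silicon carbide: M = 6.46×10⁻³
  alumina ceramic: M = 4.83×10⁻³
  aluminum alloy: M = 3.08×10⁻³
  bronze: M = 1.20×10⁻³
The maximum is for silicon carbide.

silicon carbide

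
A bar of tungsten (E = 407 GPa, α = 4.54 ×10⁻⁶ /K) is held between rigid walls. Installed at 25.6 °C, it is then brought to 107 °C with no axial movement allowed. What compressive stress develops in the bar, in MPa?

150 MPa

ΔT = 81.40 K. Constrained thermal stress σ = E·α·ΔT = 407.0×10³ MPa × 4.54×10⁻⁶ × 81.40 = 150 MPa (compressive).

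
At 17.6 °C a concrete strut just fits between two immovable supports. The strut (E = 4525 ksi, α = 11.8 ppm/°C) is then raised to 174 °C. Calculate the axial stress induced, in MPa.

E = 4525 ksi = 31.20 GPa.
ΔT = 156.4 K. Constrained thermal stress σ = E·α·ΔT = 31.20×10³ MPa × 11.8×10⁻⁶ × 156.4 = 57.6 MPa (compressive).

57.6 MPa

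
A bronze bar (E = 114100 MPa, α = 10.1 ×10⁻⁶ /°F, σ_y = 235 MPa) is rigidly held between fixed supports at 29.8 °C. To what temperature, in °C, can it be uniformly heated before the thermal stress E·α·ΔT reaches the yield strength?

E = 114100 MPa = 114.1 GPa.
α = 10.1×10⁻⁶/°F × 9/5 = 18.2×10⁻⁶/K.
E·α·ΔT = 235.0 MPa ⇒ ΔT = 235.0 / (114.1×10³ × 18.2×10⁻⁶) = 113.3 K.
T = 29.8 + 113.3 = 143.1 °C.

143 °C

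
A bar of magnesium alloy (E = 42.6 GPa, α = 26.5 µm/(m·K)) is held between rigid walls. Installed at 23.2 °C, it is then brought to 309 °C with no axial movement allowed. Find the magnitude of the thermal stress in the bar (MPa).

ΔT = 285.8 K. Constrained thermal stress σ = E·α·ΔT = 42.60×10³ MPa × 26.5×10⁻⁶ × 285.8 = 323 MPa (compressive).

323 MPa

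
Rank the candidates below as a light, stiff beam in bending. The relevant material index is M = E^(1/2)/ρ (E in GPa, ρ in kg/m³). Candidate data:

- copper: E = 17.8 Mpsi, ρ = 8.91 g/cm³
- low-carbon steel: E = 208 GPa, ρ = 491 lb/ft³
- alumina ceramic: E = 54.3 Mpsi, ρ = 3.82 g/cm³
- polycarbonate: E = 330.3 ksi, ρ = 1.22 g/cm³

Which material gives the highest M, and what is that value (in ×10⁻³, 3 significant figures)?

After converting to SI:
  copper: E = 122.7 GPa, ρ = 8910 kg/m³
  low-carbon steel: E = 208.0 GPa, ρ = 7865 kg/m³
  alumina ceramic: E = 374.4 GPa, ρ = 3820 kg/m³
  polycarbonate: E = 2.277 GPa, ρ = 1220 kg/m³
  alumina ceramic: M = 5.07×10⁻³
  low-carbon steel: M = 1.83×10⁻³
  copper: M = 1.24×10⁻³
  polycarbonate: M = 1.24×10⁻³
Highest index: alumina ceramic.

alumina ceramic, M = 5.07×10⁻³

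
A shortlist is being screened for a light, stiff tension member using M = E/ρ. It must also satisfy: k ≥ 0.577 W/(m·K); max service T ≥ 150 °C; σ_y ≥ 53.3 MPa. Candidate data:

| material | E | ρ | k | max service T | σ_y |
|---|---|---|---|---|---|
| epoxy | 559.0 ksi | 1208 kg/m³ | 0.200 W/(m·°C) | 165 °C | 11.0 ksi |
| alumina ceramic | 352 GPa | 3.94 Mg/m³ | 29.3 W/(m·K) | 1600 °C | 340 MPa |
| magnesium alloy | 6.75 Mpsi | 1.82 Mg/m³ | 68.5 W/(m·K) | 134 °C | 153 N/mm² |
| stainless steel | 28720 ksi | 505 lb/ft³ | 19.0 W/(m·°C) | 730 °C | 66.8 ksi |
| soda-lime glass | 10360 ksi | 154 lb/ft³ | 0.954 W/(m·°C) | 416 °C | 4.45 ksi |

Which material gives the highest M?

alumina ceramic

Screen on constraints: k ≥ 0.577 W/(m·K); max service T ≥ 150 °C; σ_y ≥ 53.3 MPa. Survivors: alumina ceramic, stainless steel.
Putting every candidate on a common basis:
  alumina ceramic: E = 352.0 GPa, ρ = 3940 kg/m³
  stainless steel: E = 198.0 GPa, ρ = 8089 kg/m³
  alumina ceramic: M = 89.3 MN·m/kg
  stainless steel: M = 24.5 MN·m/kg
Alumina ceramic has the largest M.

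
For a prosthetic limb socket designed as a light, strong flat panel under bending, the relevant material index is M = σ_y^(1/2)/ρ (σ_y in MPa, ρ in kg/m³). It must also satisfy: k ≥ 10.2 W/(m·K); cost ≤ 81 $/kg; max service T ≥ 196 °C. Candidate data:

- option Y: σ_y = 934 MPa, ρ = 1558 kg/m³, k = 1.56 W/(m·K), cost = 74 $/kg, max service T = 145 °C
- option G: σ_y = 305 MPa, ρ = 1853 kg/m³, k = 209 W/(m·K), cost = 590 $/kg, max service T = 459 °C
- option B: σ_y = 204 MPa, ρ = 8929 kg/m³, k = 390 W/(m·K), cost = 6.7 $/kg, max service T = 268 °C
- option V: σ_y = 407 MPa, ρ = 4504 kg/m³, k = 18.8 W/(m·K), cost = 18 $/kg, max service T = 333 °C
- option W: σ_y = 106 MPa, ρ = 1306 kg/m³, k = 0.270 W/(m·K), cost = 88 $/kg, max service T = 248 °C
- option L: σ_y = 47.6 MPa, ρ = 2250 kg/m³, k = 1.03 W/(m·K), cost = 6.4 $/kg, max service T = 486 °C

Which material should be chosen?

Screen on constraints: k ≥ 10.2 W/(m·K); cost ≤ 81 $/kg; max service T ≥ 196 °C. Survivors: option B, option V.
Evaluate M for each candidate:
  option V: M = 4.48×10⁻³
  option B: M = 1.60×10⁻³
Option V has the largest M.

option V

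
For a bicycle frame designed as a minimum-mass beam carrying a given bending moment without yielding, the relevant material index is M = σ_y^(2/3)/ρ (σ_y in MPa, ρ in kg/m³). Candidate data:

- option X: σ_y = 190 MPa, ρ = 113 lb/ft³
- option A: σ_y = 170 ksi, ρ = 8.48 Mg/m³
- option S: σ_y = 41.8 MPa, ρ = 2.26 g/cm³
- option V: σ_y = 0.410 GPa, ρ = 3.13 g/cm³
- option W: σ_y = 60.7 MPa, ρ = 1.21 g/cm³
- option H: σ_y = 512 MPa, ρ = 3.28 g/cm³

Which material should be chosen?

Putting every candidate on a common basis:
  option X: σ_y = 190.0 MPa, ρ = 1810 kg/m³
  option A: σ_y = 1172 MPa, ρ = 8480 kg/m³
  option S: σ_y = 41.80 MPa, ρ = 2260 kg/m³
  option V: σ_y = 410.0 MPa, ρ = 3130 kg/m³
  option W: σ_y = 60.70 MPa, ρ = 1210 kg/m³
  option H: σ_y = 512.0 MPa, ρ = 3280 kg/m³
  option H: M = 19.5×10⁻³
  option X: M = 18.3×10⁻³
  option V: M = 17.6×10⁻³
  option A: M = 13.1×10⁻³
  option W: M = 12.8×10⁻³
  option S: M = 5.33×10⁻³
Highest index: option H.

option H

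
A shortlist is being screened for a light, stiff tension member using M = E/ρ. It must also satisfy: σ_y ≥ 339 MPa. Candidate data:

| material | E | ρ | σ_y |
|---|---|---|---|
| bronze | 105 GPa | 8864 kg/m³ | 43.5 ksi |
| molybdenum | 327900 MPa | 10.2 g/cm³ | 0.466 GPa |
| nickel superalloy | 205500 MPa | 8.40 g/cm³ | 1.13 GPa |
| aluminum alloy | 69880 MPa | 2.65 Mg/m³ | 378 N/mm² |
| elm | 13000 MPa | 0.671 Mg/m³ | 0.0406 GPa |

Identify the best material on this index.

Screen on constraints: σ_y ≥ 339 MPa. Survivors: molybdenum, nickel superalloy, aluminum alloy.
Putting every candidate on a common basis:
  molybdenum: E = 327.9 GPa, ρ = 10200 kg/m³
  nickel superalloy: E = 205.5 GPa, ρ = 8400 kg/m³
  aluminum alloy: E = 69.88 GPa, ρ = 2650 kg/m³
  molybdenum: M = 32.1 MN·m/kg
  aluminum alloy: M = 26.4 MN·m/kg
  nickel superalloy: M = 24.5 MN·m/kg
Molybdenum has the largest M.

molybdenum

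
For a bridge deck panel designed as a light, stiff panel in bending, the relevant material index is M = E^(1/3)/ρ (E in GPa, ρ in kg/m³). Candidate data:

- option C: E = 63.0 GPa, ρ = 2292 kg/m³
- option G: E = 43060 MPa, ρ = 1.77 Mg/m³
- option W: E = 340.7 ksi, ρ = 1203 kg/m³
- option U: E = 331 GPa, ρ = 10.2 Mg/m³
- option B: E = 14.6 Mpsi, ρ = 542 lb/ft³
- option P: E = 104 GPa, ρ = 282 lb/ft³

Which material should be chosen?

Normalizing units and computing the index:
  option C: E = 63.00 GPa, ρ = 2292 kg/m³
  option G: E = 43.06 GPa, ρ = 1770 kg/m³
  option W: E = 2.349 GPa, ρ = 1203 kg/m³
  option U: E = 331.0 GPa, ρ = 10200 kg/m³
  option B: E = 100.7 GPa, ρ = 8682 kg/m³
  option P: E = 104.0 GPa, ρ = 4517 kg/m³
  option G: M = 1.98×10⁻³
  option C: M = 1.74×10⁻³
  option W: M = 1.11×10⁻³
  option P: M = 1.04×10⁻³
  option U: M = 0.678×10⁻³
  option B: M = 0.536×10⁻³
The maximum is for option G.

option G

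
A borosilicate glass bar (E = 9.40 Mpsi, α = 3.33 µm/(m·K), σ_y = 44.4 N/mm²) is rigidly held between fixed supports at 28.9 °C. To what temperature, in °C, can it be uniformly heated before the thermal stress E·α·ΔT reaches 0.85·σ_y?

204 °C

E = 9.40 Mpsi = 64.81 GPa.
σ_y = 44.4 N/mm² = 44.40 MPa.
E·α·ΔT = 37.74 MPa ⇒ ΔT = 37.74 / (64.81×10³ × 3.33×10⁻⁶) = 174.9 K.
T = 28.9 + 174.9 = 203.8 °C.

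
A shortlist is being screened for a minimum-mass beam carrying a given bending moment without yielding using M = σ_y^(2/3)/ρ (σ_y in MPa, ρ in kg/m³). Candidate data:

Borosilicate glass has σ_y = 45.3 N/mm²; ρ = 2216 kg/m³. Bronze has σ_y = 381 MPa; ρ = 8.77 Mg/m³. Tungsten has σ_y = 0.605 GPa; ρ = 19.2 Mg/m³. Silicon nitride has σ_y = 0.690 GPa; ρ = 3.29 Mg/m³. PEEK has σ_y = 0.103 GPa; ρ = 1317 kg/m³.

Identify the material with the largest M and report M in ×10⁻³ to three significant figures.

Putting every candidate on a common basis:
  borosilicate glass: σ_y = 45.30 MPa, ρ = 2216 kg/m³
  bronze: σ_y = 381.0 MPa, ρ = 8770 kg/m³
  tungsten: σ_y = 605.0 MPa, ρ = 19200 kg/m³
  silicon nitride: σ_y = 690.0 MPa, ρ = 3290 kg/m³
  PEEK: σ_y = 103.0 MPa, ρ = 1317 kg/m³
  silicon nitride: M = 23.7×10⁻³
  PEEK: M = 16.7×10⁻³
  bronze: M = 5.99×10⁻³
  borosilicate glass: M = 5.73×10⁻³
  tungsten: M = 3.73×10⁻³
Silicon nitride has the largest M.

silicon nitride, M = 23.7×10⁻³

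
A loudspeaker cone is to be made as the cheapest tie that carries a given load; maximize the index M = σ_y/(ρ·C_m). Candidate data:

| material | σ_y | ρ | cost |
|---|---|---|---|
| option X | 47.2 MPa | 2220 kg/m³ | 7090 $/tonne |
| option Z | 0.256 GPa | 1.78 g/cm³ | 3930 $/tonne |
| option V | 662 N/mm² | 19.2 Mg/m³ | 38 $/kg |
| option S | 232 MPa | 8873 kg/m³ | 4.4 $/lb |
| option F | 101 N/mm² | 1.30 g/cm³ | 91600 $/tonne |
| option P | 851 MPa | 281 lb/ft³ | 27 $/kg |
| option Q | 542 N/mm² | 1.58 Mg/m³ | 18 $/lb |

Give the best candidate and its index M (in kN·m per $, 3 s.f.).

option Z, M = 36.6 kN·m per $

In SI units:
  option X: σ_y = 47.20 MPa, ρ = 2220 kg/m³, cost = 7.090 $/kg
  option Z: σ_y = 256.0 MPa, ρ = 1780 kg/m³, cost = 3.930 $/kg
  option V: σ_y = 662.0 MPa, ρ = 19200 kg/m³, cost = 38.00 $/kg
  option S: σ_y = 232.0 MPa, ρ = 8873 kg/m³, cost = 9.700 $/kg
  option F: σ_y = 101.0 MPa, ρ = 1300 kg/m³, cost = 91.60 $/kg
  option P: σ_y = 851.0 MPa, ρ = 4501 kg/m³, cost = 27.00 $/kg
  option Q: σ_y = 542.0 MPa, ρ = 1580 kg/m³, cost = 39.68 $/kg
  option Z: M = 36.6 kN·m per $
  option Q: M = 8.64 kN·m per $
  option P: M = 7.00 kN·m per $
  option X: M = 3.00 kN·m per $
  option S: M = 2.70 kN·m per $
  option V: M = 0.907 kN·m per $
  option F: M = 0.848 kN·m per $
Option Z ranks first.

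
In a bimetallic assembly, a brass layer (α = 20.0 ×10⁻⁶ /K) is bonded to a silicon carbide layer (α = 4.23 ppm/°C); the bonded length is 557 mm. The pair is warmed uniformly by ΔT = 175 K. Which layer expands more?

α(brass) = 20.0×10⁻⁶/K vs α(silicon carbide) = 4.23×10⁻⁶/K.
Higher α expands more for the same ΔT: brass.

brass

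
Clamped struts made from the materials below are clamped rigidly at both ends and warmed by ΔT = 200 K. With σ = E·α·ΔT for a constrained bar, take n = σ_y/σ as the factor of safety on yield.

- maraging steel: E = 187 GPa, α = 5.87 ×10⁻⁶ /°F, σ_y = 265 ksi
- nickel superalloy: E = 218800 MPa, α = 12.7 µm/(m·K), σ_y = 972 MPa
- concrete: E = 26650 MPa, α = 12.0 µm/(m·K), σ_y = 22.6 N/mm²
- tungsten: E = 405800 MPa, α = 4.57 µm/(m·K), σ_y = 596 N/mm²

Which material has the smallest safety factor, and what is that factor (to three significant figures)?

Converting E to GPa, α to ×10⁻⁶/K, σ_y to MPa, then σ and n for each:
  maraging steel: E = 187.0, α = 10.6, σ_y = 1827 → σ = 395 MPa, n = 4.62
  nickel superalloy: E = 218.8, α = 12.7, σ_y = 972.0 → σ = 556 MPa, n = 1.75
  concrete: E = 26.65, α = 12.0, σ_y = 22.60 → σ = 64.0 MPa, n = 0.353
  tungsten: E = 405.8, α = 4.57, σ_y = 596.0 → σ = 371 MPa, n = 1.61
The minimum is concrete at n = 0.353.

concrete, n = 0.353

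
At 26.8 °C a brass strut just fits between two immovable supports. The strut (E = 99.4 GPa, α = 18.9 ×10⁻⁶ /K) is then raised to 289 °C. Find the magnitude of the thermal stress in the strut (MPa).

493 MPa

ΔT = 262.2 K. Constrained thermal stress σ = E·α·ΔT = 99.40×10³ MPa × 18.9×10⁻⁶ × 262.2 = 493 MPa (compressive).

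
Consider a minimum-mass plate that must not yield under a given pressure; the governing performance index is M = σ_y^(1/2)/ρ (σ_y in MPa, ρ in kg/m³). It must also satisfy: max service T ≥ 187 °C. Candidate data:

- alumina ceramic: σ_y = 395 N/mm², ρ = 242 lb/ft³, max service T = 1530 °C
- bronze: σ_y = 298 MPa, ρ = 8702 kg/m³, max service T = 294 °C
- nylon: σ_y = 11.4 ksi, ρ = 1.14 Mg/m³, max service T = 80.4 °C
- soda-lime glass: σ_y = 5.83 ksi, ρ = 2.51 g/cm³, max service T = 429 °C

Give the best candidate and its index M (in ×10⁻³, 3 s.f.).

Screen on constraints: max service T ≥ 187 °C. Survivors: alumina ceramic, bronze, soda-lime glass.
Normalizing units and computing the index:
  alumina ceramic: σ_y = 395.0 MPa, ρ = 3876 kg/m³
  bronze: σ_y = 298.0 MPa, ρ = 8702 kg/m³
  soda-lime glass: σ_y = 40.20 MPa, ρ = 2510 kg/m³
  alumina ceramic: M = 5.13×10⁻³
  soda-lime glass: M = 2.53×10⁻³
  bronze: M = 1.98×10⁻³
The maximum is for alumina ceramic.

alumina ceramic, M = 5.13×10⁻³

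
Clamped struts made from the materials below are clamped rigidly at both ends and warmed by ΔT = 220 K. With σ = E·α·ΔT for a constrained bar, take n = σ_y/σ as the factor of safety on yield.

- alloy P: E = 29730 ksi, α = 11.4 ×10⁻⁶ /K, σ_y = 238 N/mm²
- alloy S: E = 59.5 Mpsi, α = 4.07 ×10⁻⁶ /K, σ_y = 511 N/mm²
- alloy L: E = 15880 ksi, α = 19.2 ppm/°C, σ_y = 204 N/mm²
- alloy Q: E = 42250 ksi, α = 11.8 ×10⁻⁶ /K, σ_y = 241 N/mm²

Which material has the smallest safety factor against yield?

alloy Q

Per material, after unit conversion:
  alloy P: E = 205.0, α = 11.4, σ_y = 238.0 → σ = 514 MPa, n = 0.463
  alloy S: E = 410.2, α = 4.07, σ_y = 511.0 → σ = 367 MPa, n = 1.39
  alloy L: E = 109.5, α = 19.2, σ_y = 204.0 → σ = 462 MPa, n = 0.441
  alloy Q: E = 291.3, α = 11.8, σ_y = 241.0 → σ = 756 MPa, n = 0.319
The minimum is alloy Q at n = 0.319.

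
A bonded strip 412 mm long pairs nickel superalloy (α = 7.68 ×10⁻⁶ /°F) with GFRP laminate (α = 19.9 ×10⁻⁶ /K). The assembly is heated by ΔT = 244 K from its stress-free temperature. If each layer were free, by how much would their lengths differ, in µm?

nickel superalloy: α = 7.68×10⁻⁶/°F × 9/5 = 13.8×10⁻⁶/K.
Δα = |13.8 − 19.9|×10⁻⁶/K = 6.08×10⁻⁶/K.
ΔL_mismatch = Δα·L·ΔT = 6.08×10⁻⁶ × 412.0 mm × 244.0 K = 611 µm.

611 µm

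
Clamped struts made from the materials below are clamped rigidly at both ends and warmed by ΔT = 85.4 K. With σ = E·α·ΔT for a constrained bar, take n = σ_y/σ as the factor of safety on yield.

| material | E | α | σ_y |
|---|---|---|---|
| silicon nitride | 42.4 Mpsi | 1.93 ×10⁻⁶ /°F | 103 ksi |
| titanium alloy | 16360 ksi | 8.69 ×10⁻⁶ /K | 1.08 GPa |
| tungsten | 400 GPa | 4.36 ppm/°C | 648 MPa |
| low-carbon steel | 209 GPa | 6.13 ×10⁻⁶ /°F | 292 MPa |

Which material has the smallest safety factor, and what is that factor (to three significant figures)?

low-carbon steel, n = 1.48

Per material, after unit conversion:
  silicon nitride: E = 292.3, α = 3.47, σ_y = 710.2 → σ = 86.7 MPa, n = 8.19
  titanium alloy: E = 112.8, α = 8.69, σ_y = 1080 → σ = 83.7 MPa, n = 12.9
  tungsten: E = 400.0, α = 4.36, σ_y = 648.0 → σ = 149 MPa, n = 4.35
  low-carbon steel: E = 209.0, α = 11.0, σ_y = 292.0 → σ = 197 MPa, n = 1.48
Low-carbon steel has the lowest safety factor, n = 1.48.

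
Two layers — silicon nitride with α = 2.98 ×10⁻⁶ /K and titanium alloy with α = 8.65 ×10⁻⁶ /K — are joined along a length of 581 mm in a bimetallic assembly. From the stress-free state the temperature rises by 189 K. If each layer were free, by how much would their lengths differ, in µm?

Δα = |2.98 − 8.65|×10⁻⁶/K = 5.67×10⁻⁶/K.
ΔL_mismatch = Δα·L·ΔT = 5.67×10⁻⁶ × 581.0 mm × 189.0 K = 623 µm.

623 µm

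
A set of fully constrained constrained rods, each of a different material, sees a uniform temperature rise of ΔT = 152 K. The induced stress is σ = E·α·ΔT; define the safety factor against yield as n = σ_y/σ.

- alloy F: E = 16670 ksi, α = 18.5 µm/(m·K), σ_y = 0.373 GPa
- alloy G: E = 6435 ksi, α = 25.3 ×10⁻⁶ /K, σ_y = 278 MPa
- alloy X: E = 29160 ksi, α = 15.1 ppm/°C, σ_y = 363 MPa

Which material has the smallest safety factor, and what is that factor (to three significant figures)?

Per material, after unit conversion:
  alloy F: E = 114.9, α = 18.5, σ_y = 373.0 → σ = 323 MPa, n = 1.15
  alloy G: E = 44.37, α = 25.3, σ_y = 278.0 → σ = 171 MPa, n = 1.63
  alloy X: E = 201.1, α = 15.1, σ_y = 363.0 → σ = 461 MPa, n = 0.787
Smallest n: alloy X with n = 0.787.

alloy X, n = 0.787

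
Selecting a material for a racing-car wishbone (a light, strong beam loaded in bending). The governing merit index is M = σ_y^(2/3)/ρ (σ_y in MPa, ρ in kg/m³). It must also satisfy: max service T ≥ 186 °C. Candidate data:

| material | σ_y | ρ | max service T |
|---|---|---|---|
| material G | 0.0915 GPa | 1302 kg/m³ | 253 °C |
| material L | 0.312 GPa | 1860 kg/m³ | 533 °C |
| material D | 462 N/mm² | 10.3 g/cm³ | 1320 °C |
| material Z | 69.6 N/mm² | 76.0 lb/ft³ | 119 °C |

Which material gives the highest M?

material L

Screen on constraints: max service T ≥ 186 °C. Survivors: material G, material L, material D.
Convert each candidate to consistent units, then evaluate M:
  material G: σ_y = 91.50 MPa, ρ = 1302 kg/m³
  material L: σ_y = 312.0 MPa, ρ = 1860 kg/m³
  material D: σ_y = 462.0 MPa, ρ = 10300 kg/m³
  material L: M = 24.7×10⁻³
  material G: M = 15.6×10⁻³
  material D: M = 5.80×10⁻³
Material L ranks first.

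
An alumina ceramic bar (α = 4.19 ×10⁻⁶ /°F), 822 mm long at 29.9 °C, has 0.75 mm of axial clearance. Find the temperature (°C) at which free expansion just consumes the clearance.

α = 4.19×10⁻⁶/°F × 9/5 = 7.54×10⁻⁶/K.
α·L₀·ΔT = 0.75 mm ⇒ ΔT = 0.75 / (7.54×10⁻⁶ × 822.0) = 121.0 K.
T = 29.9 + 121.0 = 150.9 °C.

151 °C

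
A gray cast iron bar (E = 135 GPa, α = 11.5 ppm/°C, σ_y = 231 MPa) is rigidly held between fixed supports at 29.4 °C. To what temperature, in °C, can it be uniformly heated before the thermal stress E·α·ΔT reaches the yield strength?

E·α·ΔT = 231.0 MPa ⇒ ΔT = 231.0 / (135.0×10³ × 11.5×10⁻⁶) = 148.8 K.
T = 29.4 + 148.8 = 178.2 °C.

178 °C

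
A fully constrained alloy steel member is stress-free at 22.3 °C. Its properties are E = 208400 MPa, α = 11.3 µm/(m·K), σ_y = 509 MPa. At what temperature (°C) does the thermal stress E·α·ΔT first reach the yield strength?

238 °C

E = 208400 MPa = 208.4 GPa.
E·α·ΔT = 509.0 MPa ⇒ ΔT = 509.0 / (208.4×10³ × 11.3×10⁻⁶) = 216.1 K.
T = 22.3 + 216.1 = 238.4 °C.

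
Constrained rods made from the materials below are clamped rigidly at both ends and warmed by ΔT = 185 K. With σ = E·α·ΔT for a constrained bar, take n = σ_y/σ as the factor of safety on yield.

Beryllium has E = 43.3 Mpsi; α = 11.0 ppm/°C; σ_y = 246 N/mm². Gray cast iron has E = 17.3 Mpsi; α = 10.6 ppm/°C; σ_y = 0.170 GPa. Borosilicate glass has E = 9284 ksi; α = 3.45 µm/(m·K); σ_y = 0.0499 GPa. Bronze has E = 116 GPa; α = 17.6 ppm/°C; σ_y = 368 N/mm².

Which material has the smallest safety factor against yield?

With everything in SI (GPa, ×10⁻⁶/K, MPa):
  beryllium: E = 298.5, α = 11.0, σ_y = 246.0 → σ = 608 MPa, n = 0.405
  gray cast iron: E = 119.3, α = 10.6, σ_y = 170.0 → σ = 234 MPa, n = 0.727
  borosilicate glass: E = 64.01, α = 3.45, σ_y = 49.90 → σ = 40.9 MPa, n = 1.22
  bronze: E = 116.0, α = 17.6, σ_y = 368.0 → σ = 378 MPa, n = 0.974
The minimum is beryllium at n = 0.405.

beryllium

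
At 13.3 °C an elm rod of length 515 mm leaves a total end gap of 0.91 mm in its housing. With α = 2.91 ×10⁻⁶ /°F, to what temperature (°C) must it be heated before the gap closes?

351 °C

α = 2.91×10⁻⁶/°F × 9/5 = 5.24×10⁻⁶/K.
α·L₀·ΔT = 0.91 mm ⇒ ΔT = 0.91 / (5.24×10⁻⁶ × 515.0) = 337.3 K.
T = 13.3 + 337.3 = 350.6 °C.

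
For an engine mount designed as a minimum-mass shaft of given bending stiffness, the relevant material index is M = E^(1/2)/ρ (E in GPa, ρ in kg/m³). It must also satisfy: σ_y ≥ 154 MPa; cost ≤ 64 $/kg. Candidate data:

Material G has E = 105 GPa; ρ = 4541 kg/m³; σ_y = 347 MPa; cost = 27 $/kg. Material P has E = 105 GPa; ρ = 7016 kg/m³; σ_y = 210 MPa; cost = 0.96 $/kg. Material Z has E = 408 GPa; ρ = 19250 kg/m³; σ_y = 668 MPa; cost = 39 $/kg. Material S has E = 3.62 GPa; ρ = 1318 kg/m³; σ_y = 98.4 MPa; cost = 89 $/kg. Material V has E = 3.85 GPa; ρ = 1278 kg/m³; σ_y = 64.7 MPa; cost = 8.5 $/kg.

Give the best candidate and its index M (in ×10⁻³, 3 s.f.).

material G, M = 2.26×10⁻³

Screen on constraints: σ_y ≥ 154 MPa; cost ≤ 64 $/kg. Survivors: material G, material P, material Z.
Per-candidate index values:
  material G: M = 2.26×10⁻³
  material P: M = 1.46×10⁻³
  material Z: M = 1.05×10⁻³
Material G has the largest M.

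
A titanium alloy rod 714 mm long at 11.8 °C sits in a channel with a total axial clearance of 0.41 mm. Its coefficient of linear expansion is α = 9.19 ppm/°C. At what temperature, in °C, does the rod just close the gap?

α·L₀·ΔT = 0.41 mm ⇒ ΔT = 0.41 / (9.19×10⁻⁶ × 714.0) = 62.48 K.
T = 11.8 + 62.48 = 74.28 °C.

74.3 °C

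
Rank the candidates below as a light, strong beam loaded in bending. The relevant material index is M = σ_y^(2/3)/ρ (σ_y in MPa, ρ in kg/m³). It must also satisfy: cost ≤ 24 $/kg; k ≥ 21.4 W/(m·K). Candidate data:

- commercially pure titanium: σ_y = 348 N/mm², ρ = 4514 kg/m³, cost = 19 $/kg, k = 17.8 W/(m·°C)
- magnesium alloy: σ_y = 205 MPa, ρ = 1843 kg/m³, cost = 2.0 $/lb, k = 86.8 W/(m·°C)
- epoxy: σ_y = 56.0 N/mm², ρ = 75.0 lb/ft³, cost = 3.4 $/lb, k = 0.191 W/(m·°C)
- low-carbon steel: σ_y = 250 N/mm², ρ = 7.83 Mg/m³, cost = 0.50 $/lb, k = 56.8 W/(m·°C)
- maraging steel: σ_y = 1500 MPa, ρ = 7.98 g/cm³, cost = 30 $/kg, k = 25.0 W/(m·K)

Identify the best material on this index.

Screen on constraints: cost ≤ 24 $/kg; k ≥ 21.4 W/(m·K). Survivors: magnesium alloy, low-carbon steel.
In SI units:
  magnesium alloy: σ_y = 205.0 MPa, ρ = 1843 kg/m³
  low-carbon steel: σ_y = 250.0 MPa, ρ = 7830 kg/m³
  magnesium alloy: M = 18.9×10⁻³
  low-carbon steel: M = 5.07×10⁻³
Magnesium alloy has the largest M.

magnesium alloy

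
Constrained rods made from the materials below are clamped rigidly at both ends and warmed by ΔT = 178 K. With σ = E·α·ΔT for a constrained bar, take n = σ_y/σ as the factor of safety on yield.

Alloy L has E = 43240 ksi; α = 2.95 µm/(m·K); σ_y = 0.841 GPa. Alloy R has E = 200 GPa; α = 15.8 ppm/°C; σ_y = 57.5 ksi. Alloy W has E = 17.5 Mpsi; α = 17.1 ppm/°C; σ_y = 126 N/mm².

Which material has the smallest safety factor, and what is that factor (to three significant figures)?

With everything in SI (GPa, ×10⁻⁶/K, MPa):
  alloy L: E = 298.1, α = 2.95, σ_y = 841.0 → σ = 157 MPa, n = 5.37
  alloy R: E = 200.0, α = 15.8, σ_y = 396.4 → σ = 562 MPa, n = 0.705
  alloy W: E = 120.7, α = 17.1, σ_y = 126.0 → σ = 367 MPa, n = 0.343
Smallest n: alloy W with n = 0.343.

alloy W, n = 0.343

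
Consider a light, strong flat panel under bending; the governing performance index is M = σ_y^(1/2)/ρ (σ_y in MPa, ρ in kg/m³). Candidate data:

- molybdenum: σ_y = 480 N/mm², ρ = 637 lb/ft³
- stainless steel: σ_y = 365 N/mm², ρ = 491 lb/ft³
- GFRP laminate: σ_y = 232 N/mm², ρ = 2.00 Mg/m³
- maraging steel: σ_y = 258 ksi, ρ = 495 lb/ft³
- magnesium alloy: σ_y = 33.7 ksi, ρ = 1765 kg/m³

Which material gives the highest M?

magnesium alloy

Convert each candidate to consistent units, then evaluate M:
  molybdenum: σ_y = 480.0 MPa, ρ = 10200 kg/m³
  stainless steel: σ_y = 365.0 MPa, ρ = 7865 kg/m³
  GFRP laminate: σ_y = 232.0 MPa, ρ = 2000 kg/m³
  maraging steel: σ_y = 1779 MPa, ρ = 7929 kg/m³
  magnesium alloy: σ_y = 232.4 MPa, ρ = 1765 kg/m³
  magnesium alloy: M = 8.64×10⁻³
  GFRP laminate: M = 7.62×10⁻³
  maraging steel: M = 5.32×10⁻³
  stainless steel: M = 2.43×10⁻³
  molybdenum: M = 2.15×10⁻³
The maximum is for magnesium alloy.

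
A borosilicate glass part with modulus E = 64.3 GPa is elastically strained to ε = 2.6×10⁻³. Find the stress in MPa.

σ = E·ε = 64300 MPa × 2.6×10⁻³ = 167 MPa.

167 MPa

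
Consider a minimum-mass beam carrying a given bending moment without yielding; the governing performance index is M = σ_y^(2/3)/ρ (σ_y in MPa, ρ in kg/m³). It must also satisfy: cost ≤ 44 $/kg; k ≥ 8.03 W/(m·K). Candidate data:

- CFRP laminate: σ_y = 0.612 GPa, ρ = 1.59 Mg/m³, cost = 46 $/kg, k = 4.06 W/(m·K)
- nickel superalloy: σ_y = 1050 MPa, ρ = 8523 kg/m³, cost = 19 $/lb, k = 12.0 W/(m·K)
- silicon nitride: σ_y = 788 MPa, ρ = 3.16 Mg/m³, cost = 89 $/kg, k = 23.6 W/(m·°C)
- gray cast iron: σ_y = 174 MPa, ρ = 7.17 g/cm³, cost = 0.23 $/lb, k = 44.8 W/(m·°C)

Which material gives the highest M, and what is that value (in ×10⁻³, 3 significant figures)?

Screen on constraints: cost ≤ 44 $/kg; k ≥ 8.03 W/(m·K). Survivors: nickel superalloy, gray cast iron.
In SI units:
  nickel superalloy: σ_y = 1050 MPa, ρ = 8523 kg/m³
  gray cast iron: σ_y = 174.0 MPa, ρ = 7170 kg/m³
  nickel superalloy: M = 12.1×10⁻³
  gray cast iron: M = 4.35×10⁻³
The maximum is for nickel superalloy.

nickel superalloy, M = 12.1×10⁻³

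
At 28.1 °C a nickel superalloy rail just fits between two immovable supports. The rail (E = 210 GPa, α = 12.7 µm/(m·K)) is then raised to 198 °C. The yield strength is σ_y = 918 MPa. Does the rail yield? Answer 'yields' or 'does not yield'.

does not yield

ΔT = 169.9 K. Constrained thermal stress σ = E·α·ΔT = 210.0×10³ MPa × 12.7×10⁻⁶ × 169.9 = 453 MPa (compressive).
Compare to σ_y = 918 MPa: σ < σ_y, so it does not yield.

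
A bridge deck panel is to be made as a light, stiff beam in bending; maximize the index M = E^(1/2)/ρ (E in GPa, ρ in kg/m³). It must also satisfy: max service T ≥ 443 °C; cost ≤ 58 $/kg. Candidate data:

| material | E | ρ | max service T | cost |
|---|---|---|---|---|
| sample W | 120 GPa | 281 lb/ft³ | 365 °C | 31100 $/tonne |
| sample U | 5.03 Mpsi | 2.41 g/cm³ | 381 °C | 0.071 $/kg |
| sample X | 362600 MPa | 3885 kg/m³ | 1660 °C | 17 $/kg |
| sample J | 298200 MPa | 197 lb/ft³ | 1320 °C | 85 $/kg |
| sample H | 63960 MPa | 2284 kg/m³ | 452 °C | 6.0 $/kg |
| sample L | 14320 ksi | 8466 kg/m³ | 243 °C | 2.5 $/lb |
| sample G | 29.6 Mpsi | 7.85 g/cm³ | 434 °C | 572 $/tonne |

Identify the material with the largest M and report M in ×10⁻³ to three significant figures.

Screen on constraints: max service T ≥ 443 °C; cost ≤ 58 $/kg. Survivors: sample X, sample H.
In SI units:
  sample X: E = 362.6 GPa, ρ = 3885 kg/m³
  sample H: E = 63.96 GPa, ρ = 2284 kg/m³
  sample X: M = 4.90×10⁻³
  sample H: M = 3.50×10⁻³
Sample X ranks first.

sample X, M = 4.90×10⁻³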